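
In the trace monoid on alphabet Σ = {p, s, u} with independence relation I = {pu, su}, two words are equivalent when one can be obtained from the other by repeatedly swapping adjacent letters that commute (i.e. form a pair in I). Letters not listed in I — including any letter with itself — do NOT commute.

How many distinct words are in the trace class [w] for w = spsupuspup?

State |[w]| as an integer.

120

piece 0:s — minimal
piece 1:p rests on {0:s}
piece 2:s rests on {1:p}
piece 3:u — minimal
piece 4:p rests on {2:s}
piece 5:u rests on {3:u}
piece 6:s rests on {4:p}
piece 7:p rests on {6:s}
piece 8:u rests on {5:u}
piece 9:p rests on {7:p}
minimal pieces: {0:s, 3:u}
ways to finish when only these pieces remain (= sum over removing one remaining piece with nothing left below it):
  1 left: {8}→1  {9}→1
  2 left: {5,8}→1  {7,9}→1  {8,9}→2
  3 left: {3,5,8}→1  {5,8,9}→3  {6,7,9}→1  {7,8,9}→3
  4 left: {3,5,8,9}→4  {4,6,7,9}→1  {5,7,8,9}→6  {6,7,8,9}→4
  5 left: {2,4,6,7,9}→1  {3,5,7,8,9}→10  {4,6,7,8,9}→5  {5,6,7,8,9}→10
  6 left: {1,2,4,6,7,9}→1  {2,4,6,7,8,9}→6  {3,5,6,7,8,9}→20  {4,5,6,7,8,9}→15
  7 left: {0,1,2,4,6,7,9}→1  {1,2,4,6,7,8,9}→7  {2,4,5,6,7,8,9}→21  {3,4,5,6,7,8,9}→35
  8 left: {0,1,2,4,6,7,8,9}→8  {1,2,4,5,6,7,8,9}→28  {2,3,4,5,6,7,8,9}→56
  placing 0:s first → 84 extensions
  placing 3:u first → 36 extensions
total linear extensions = 120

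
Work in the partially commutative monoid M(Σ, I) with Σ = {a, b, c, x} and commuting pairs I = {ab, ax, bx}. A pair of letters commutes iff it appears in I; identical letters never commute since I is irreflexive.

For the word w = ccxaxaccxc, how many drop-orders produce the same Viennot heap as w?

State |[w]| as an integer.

6

piece 0:c — minimal
piece 1:c rests on {0:c}
piece 2:x rests on {1:c}
piece 3:a rests on {1:c}
piece 4:x rests on {2:x}
piece 5:a rests on {3:a}
piece 6:c rests on {4:x, 5:a}
piece 7:c rests on {6:c}
piece 8:x rests on {7:c}
piece 9:c rests on {8:x}
minimal pieces: {0:c}
ways to finish when only these pieces remain (= sum over removing one remaining piece with nothing left below it):
  1 left: {9}→1
  2 left: {8,9}→1
  3 left: {7,8,9}→1
  4 left: {6,7,8,9}→1
  5 left: {4,6,7,8,9}→1  {5,6,7,8,9}→1
  6 left: {2,4,6,7,8,9}→1  {3,5,6,7,8,9}→1  {4,5,6,7,8,9}→2
  7 left: {2,4,5,6,7,8,9}→3  {3,4,5,6,7,8,9}→3
  8 left: {2,3,4,5,6,7,8,9}→6
  placing 0:c first → 6 extensions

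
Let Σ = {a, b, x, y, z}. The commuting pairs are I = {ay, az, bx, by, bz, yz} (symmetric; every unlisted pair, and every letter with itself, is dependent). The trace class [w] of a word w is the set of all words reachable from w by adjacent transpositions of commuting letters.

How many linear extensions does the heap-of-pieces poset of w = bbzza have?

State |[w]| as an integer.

drop 0:b onto floor
drop 1:b onto {0:b}
drop 2:z onto floor
drop 3:z onto {2:z}
drop 4:a onto {1:b}
ground layer = {0:b, 2:z}
drop-orders for the pieces not yet dropped (sum over which currently-grounded one goes next):
  1 to go: {3} 1  {4} 1
  2 to go: {1,4} 1  {2,3} 1  {3,4} 2
  3 to go: {0,1,4} 1  {1,3,4} 3  {2,3,4} 3
  if 0:b drops first: 6 orders
  if 2:z drops first: 4 orders
heap linearizations: 10

10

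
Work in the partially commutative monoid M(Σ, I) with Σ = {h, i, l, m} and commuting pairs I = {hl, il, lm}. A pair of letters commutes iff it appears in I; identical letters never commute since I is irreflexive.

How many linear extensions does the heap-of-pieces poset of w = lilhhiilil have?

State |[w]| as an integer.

piece 0:l — minimal
piece 1:i — minimal
piece 2:l rests on {0:l}
piece 3:h rests on {1:i}
piece 4:h rests on {3:h}
piece 5:i rests on {4:h}
piece 6:i rests on {5:i}
piece 7:l rests on {2:l}
piece 8:i rests on {6:i}
piece 9:l rests on {7:l}
minimal pieces: {0:l, 1:i}
ways to finish when only these pieces remain (= sum over removing one remaining piece with nothing left below it):
  1 left: {8}→1  {9}→1
  2 left: {6,8}→1  {7,9}→1  {8,9}→2
  3 left: {2,7,9}→1  {5,6,8}→1  {6,8,9}→3  {7,8,9}→3
  4 left: {0,2,7,9}→1  {2,7,8,9}→4  {4,5,6,8}→1  {5,6,8,9}→4  {6,7,8,9}→6
  5 left: {0,2,7,8,9}→5  {2,6,7,8,9}→10  {3,4,5,6,8}→1  {4,5,6,8,9}→5  {5,6,7,8,9}→10
  6 left: {0,2,6,7,8,9}→15  {1,3,4,5,6,8}→1  {2,5,6,7,8,9}→20  {3,4,5,6,8,9}→6  {4,5,6,7,8,9}→15
  7 left: {0,2,5,6,7,8,9}→35  {1,3,4,5,6,8,9}→7  {2,4,5,6,7,8,9}→35  {3,4,5,6,7,8,9}→21
  8 left: {0,2,4,5,6,7,8,9}→70  {1,3,4,5,6,7,8,9}→28  {2,3,4,5,6,7,8,9}→56
  placing 0:l first → 84 extensions
  placing 1:i first → 126 extensions
total linear extensions = 210

210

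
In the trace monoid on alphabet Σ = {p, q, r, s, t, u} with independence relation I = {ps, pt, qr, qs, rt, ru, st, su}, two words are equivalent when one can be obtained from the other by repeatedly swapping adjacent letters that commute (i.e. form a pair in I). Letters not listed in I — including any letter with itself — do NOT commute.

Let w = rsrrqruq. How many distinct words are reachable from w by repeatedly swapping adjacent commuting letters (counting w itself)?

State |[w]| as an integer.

56

drop 0:r onto floor
drop 1:s onto {0:r}
drop 2:r onto {1:s}
drop 3:r onto {2:r}
drop 4:q onto floor
drop 5:r onto {3:r}
drop 6:u onto {4:q}
drop 7:q onto {6:u}
ground layer = {0:r, 4:q}
drop-orders for the pieces not yet dropped (sum over which currently-grounded one goes next):
  1 to go: {5} 1  {7} 1
  2 to go: {3,5} 1  {5,7} 2  {6,7} 1
  3 to go: {2,3,5} 1  {3,5,7} 3  {4,6,7} 1  {5,6,7} 3
  4 to go: {1,2,3,5} 1  {2,3,5,7} 4  {3,5,6,7} 6  {4,5,6,7} 4
  5 to go: {0,1,2,3,5} 1  {1,2,3,5,7} 5  {2,3,5,6,7} 10  {3,4,5,6,7} 10
  6 to go: {0,1,2,3,5,7} 6  {1,2,3,5,6,7} 15  {2,3,4,5,6,7} 20
  if 0:r drops first: 35 orders
  if 4:q drops first: 21 orders
heap linearizations: 56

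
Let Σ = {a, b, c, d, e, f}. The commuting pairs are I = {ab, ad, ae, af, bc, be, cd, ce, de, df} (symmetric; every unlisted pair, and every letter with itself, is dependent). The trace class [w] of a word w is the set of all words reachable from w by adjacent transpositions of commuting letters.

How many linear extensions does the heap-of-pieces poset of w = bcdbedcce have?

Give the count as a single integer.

1260

0(b) covers ∅
1(c) covers ∅
2(d) covers 0:b
3(b) covers 2:d
4(e) covers ∅
5(d) covers 3:b
6(c) covers 1:c
7(c) covers 6:c
8(e) covers 4:e
floor of heap: 0:b, 1:c, 4:e
completions by unplaced set U, small U first (add the entries for U minus each lowest piece of U):
  |U|=1: {5}:1  {7}:1  {8}:1
  |U|=2: {3,5}:1  {4,8}:1  {5,7}:2  {5,8}:2  {6,7}:1  {7,8}:2
  |U|=3: {1,6,7}:1  {2,3,5}:1  {3,5,7}:3  {3,5,8}:3  {4,5,8}:3  {4,7,8}:3  {5,6,7}:3  {5,7,8}:6  {6,7,8}:3
  |U|=4: {0,2,3,5}:1  {1,5,6,7}:4  {1,6,7,8}:4  {2,3,5,7}:4  {2,3,5,8}:4  {3,4,5,8}:6  {3,5,6,7}:6  {3,5,7,8}:12  {4,5,7,8}:12  {4,6,7,8}:6  {5,6,7,8}:12
  |U|=5: {0,2,3,5,7}:5  {0,2,3,5,8}:5  {1,3,5,6,7}:10  {1,4,6,7,8}:10  {1,5,6,7,8}:20  {2,3,4,5,8}:10  {2,3,5,6,7}:10  {2,3,5,7,8}:20  {3,4,5,7,8}:30  {3,5,6,7,8}:30  {4,5,6,7,8}:30
  |U|=6: {0,2,3,4,5,8}:15  {0,2,3,5,6,7}:15  {0,2,3,5,7,8}:30  {1,2,3,5,6,7}:20  {1,3,5,6,7,8}:60  {1,4,5,6,7,8}:60  {2,3,4,5,7,8}:60  {2,3,5,6,7,8}:60  {3,4,5,6,7,8}:90
  |U|=7: {0,1,2,3,5,6,7}:35  {0,2,3,4,5,7,8}:105  {0,2,3,5,6,7,8}:105  {1,2,3,5,6,7,8}:140  {1,3,4,5,6,7,8}:210  {2,3,4,5,6,7,8}:210
  start at 0(b): 560
  start at 1(c): 420
  start at 4(e): 280
sum over floor = 1260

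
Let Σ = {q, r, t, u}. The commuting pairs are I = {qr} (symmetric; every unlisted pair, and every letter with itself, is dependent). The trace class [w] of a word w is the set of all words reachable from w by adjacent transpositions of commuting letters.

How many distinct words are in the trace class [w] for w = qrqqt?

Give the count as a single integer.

4

drop 0:q onto floor
drop 1:r onto floor
drop 2:q onto {0:q}
drop 3:q onto {2:q}
drop 4:t onto {1:r, 3:q}
ground layer = {0:q, 1:r}
drop-orders for the pieces not yet dropped (sum over which currently-grounded one goes next):
  1 to go: {4} 1
  2 to go: {1,4} 1  {3,4} 1
  3 to go: {1,3,4} 2  {2,3,4} 1
  if 0:q drops first: 3 orders
  if 1:r drops first: 1 orders
heap linearizations: 4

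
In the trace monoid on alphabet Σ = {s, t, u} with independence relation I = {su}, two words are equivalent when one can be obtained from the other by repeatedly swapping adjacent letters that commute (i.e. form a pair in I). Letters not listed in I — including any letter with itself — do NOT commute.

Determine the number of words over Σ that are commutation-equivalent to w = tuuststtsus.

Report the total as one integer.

#0=t has no predecessor
#1=u depends on [0:t]
#2=u depends on [1:u]
#3=s depends on [0:t]
#4=t depends on [2:u, 3:s]
#5=s depends on [4:t]
#6=t depends on [5:s]
#7=t depends on [6:t]
#8=s depends on [7:t]
#9=u depends on [7:t]
#10=s depends on [8:s]
sources: [0:t]
N(rest) = Σ N(rest − s) over sources s of rest; N(one piece) = 1:
  size 1 → [9]=1  [10]=1
  size 2 → [8,10]=1  [9,10]=2
  size 3 → [8,9,10]=3
  size 4 → [7,8,9,10]=3
  size 5 → [6,7,8,9,10]=3
  size 6 → [5,6,7,8,9,10]=3
  size 7 → [4,5,6,7,8,9,10]=3
  size 8 → [2,4,5,6,7,8,9,10]=3  [3,4,5,6,7,8,9,10]=3
  size 9 → [1,2,4,5,6,7,8,9,10]=3  [2,3,4,5,6,7,8,9,10]=6
  first=0(t) contributes 9

9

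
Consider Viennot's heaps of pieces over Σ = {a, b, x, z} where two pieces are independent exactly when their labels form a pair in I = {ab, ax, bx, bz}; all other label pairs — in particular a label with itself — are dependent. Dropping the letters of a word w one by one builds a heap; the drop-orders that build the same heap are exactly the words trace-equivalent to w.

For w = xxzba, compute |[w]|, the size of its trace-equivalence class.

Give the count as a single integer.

#0=x has no predecessor
#1=x depends on [0:x]
#2=z depends on [1:x]
#3=b has no predecessor
#4=a depends on [2:z]
sources: [0:x, 3:b]
N(rest) = Σ N(rest − s) over sources s of rest; N(one piece) = 1:
  size 1 → [3]=1  [4]=1
  size 2 → [2,4]=1  [3,4]=2
  size 3 → [1,2,4]=1  [2,3,4]=3
  first=0(x) contributes 4
  first=3(b) contributes 1
|[w]| = 5

5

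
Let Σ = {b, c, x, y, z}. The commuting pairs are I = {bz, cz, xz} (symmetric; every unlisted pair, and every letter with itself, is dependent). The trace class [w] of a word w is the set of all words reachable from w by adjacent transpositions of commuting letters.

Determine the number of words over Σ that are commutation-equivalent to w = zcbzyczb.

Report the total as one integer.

18

0(z) covers ∅
1(c) covers ∅
2(b) covers 1:c
3(z) covers 0:z
4(y) covers 2:b, 3:z
5(c) covers 4:y
6(z) covers 4:y
7(b) covers 5:c
floor of heap: 0:z, 1:c
completions by unplaced set U, small U first (add the entries for U minus each lowest piece of U):
  |U|=1: {6}:1  {7}:1
  |U|=2: {5,7}:1  {6,7}:2
  |U|=3: {5,6,7}:3
  |U|=4: {4,5,6,7}:3
  |U|=5: {2,4,5,6,7}:3  {3,4,5,6,7}:3
  |U|=6: {0,3,4,5,6,7}:3  {1,2,4,5,6,7}:3  {2,3,4,5,6,7}:6
  start at 0(z): 9
  start at 1(c): 9
sum over floor = 18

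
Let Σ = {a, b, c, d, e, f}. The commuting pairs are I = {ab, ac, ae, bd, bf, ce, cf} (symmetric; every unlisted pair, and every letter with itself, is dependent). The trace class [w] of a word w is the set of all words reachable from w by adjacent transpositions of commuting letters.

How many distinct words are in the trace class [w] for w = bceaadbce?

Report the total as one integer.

100

drop 0:b onto floor
drop 1:c onto {0:b}
drop 2:e onto {0:b}
drop 3:a onto floor
drop 4:a onto {3:a}
drop 5:d onto {1:c, 2:e, 4:a}
drop 6:b onto {1:c, 2:e}
drop 7:c onto {5:d, 6:b}
drop 8:e onto {5:d, 6:b}
ground layer = {0:b, 3:a}
drop-orders for the pieces not yet dropped (sum over which currently-grounded one goes next):
  1 to go: {7} 1  {8} 1
  2 to go: {7,8} 2
  3 to go: {5,7,8} 2  {6,7,8} 2
  4 to go: {4,5,7,8} 2  {5,6,7,8} 4
  5 to go: {1,5,6,7,8} 4  {2,5,6,7,8} 4  {3,4,5,7,8} 2  {4,5,6,7,8} 6
  6 to go: {1,2,5,6,7,8} 8  {1,4,5,6,7,8} 10  {2,4,5,6,7,8} 10  {3,4,5,6,7,8} 8
  7 to go: {0,1,2,5,6,7,8} 8  {1,2,4,5,6,7,8} 28  {1,3,4,5,6,7,8} 18  {2,3,4,5,6,7,8} 18
  if 0:b drops first: 64 orders
  if 3:a drops first: 36 orders
heap linearizations: 100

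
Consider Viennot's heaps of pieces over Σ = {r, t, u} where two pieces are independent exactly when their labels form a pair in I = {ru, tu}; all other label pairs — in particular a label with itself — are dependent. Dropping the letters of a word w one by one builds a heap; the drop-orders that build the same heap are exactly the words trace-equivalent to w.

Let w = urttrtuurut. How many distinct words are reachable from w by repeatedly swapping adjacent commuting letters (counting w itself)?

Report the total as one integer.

drop 0:u onto floor
drop 1:r onto floor
drop 2:t onto {1:r}
drop 3:t onto {2:t}
drop 4:r onto {3:t}
drop 5:t onto {4:r}
drop 6:u onto {0:u}
drop 7:u onto {6:u}
drop 8:r onto {5:t}
drop 9:u onto {7:u}
drop 10:t onto {8:r}
ground layer = {0:u, 1:r}
drop-orders for the pieces not yet dropped (sum over which currently-grounded one goes next):
  1 to go: {9} 1  {10} 1
  2 to go: {7,9} 1  {8,10} 1  {9,10} 2
  3 to go: {5,8,10} 1  {6,7,9} 1  {7,9,10} 3  {8,9,10} 3
  4 to go: {0,6,7,9} 1  {4,5,8,10} 1  {5,8,9,10} 4  {6,7,9,10} 4  {7,8,9,10} 6
  5 to go: {0,6,7,9,10} 5  {3,4,5,8,10} 1  {4,5,8,9,10} 5  {5,7,8,9,10} 10  {6,7,8,9,10} 10
  6 to go: {0,6,7,8,9,10} 15  {2,3,4,5,8,10} 1  {3,4,5,8,9,10} 6  {4,5,7,8,9,10} 15  {5,6,7,8,9,10} 20
  7 to go: {0,5,6,7,8,9,10} 35  {1,2,3,4,5,8,10} 1  {2,3,4,5,8,9,10} 7  {3,4,5,7,8,9,10} 21  {4,5,6,7,8,9,10} 35
  8 to go: {0,4,5,6,7,8,9,10} 70  {1,2,3,4,5,8,9,10} 8  {2,3,4,5,7,8,9,10} 28  {3,4,5,6,7,8,9,10} 56
  9 to go: {0,3,4,5,6,7,8,9,10} 126  {1,2,3,4,5,7,8,9,10} 36  {2,3,4,5,6,7,8,9,10} 84
  if 0:u drops first: 120 orders
  if 1:r drops first: 210 orders
heap linearizations: 330

330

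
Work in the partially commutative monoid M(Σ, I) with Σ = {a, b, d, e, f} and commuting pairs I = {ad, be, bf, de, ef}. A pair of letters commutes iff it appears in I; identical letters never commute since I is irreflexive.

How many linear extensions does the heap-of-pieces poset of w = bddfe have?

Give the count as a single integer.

#0=b has no predecessor
#1=d depends on [0:b]
#2=d depends on [1:d]
#3=f depends on [2:d]
#4=e has no predecessor
sources: [0:b, 4:e]
N(rest) = Σ N(rest − s) over sources s of rest; N(one piece) = 1:
  size 1 → [3]=1  [4]=1
  size 2 → [2,3]=1  [3,4]=2
  size 3 → [1,2,3]=1  [2,3,4]=3
  first=0(b) contributes 4
  first=4(e) contributes 1
|[w]| = 5

5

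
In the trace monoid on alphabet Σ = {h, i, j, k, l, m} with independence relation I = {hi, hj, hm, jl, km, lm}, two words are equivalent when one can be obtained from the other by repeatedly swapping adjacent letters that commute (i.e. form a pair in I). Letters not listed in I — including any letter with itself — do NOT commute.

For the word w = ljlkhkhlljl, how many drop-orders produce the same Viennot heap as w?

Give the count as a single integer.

15

#0=l has no predecessor
#1=j has no predecessor
#2=l depends on [0:l]
#3=k depends on [1:j, 2:l]
#4=h depends on [3:k]
#5=k depends on [4:h]
#6=h depends on [5:k]
#7=l depends on [6:h]
#8=l depends on [7:l]
#9=j depends on [5:k]
#10=l depends on [8:l]
sources: [0:l, 1:j]
N(rest) = Σ N(rest − s) over sources s of rest; N(one piece) = 1:
  size 1 → [9]=1  [10]=1
  size 2 → [8,10]=1  [9,10]=2
  size 3 → [7,8,10]=1  [8,9,10]=3
  size 4 → [6,7,8,10]=1  [7,8,9,10]=4
  size 5 → [6,7,8,9,10]=5
  size 6 → [5,6,7,8,9,10]=5
  size 7 → [4,5,6,7,8,9,10]=5
  size 8 → [3,4,5,6,7,8,9,10]=5
  size 9 → [1,3,4,5,6,7,8,9,10]=5  [2,3,4,5,6,7,8,9,10]=5
  first=0(l) contributes 10
  first=1(j) contributes 5
|[w]| = 15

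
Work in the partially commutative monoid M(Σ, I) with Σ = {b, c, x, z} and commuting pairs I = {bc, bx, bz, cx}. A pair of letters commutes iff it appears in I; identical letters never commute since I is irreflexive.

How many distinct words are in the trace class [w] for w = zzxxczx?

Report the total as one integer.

3

piece 0:z — minimal
piece 1:z rests on {0:z}
piece 2:x rests on {1:z}
piece 3:x rests on {2:x}
piece 4:c rests on {1:z}
piece 5:z rests on {3:x, 4:c}
piece 6:x rests on {5:z}
minimal pieces: {0:z}
ways to finish when only these pieces remain (= sum over removing one remaining piece with nothing left below it):
  1 left: {6}→1
  2 left: {5,6}→1
  3 left: {3,5,6}→1  {4,5,6}→1
  4 left: {2,3,5,6}→1  {3,4,5,6}→2
  5 left: {2,3,4,5,6}→3
  placing 0:z first → 3 extensions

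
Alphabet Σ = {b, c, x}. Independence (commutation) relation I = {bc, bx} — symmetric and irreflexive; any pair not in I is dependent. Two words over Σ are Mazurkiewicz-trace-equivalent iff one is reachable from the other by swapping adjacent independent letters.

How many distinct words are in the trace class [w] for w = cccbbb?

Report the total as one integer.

0(c) covers ∅
1(c) covers 0:c
2(c) covers 1:c
3(b) covers ∅
4(b) covers 3:b
5(b) covers 4:b
floor of heap: 0:c, 3:b
completions by unplaced set U, small U first (add the entries for U minus each lowest piece of U):
  |U|=1: {2}:1  {5}:1
  |U|=2: {1,2}:1  {2,5}:2  {4,5}:1
  |U|=3: {0,1,2}:1  {1,2,5}:3  {2,4,5}:3  {3,4,5}:1
  |U|=4: {0,1,2,5}:4  {1,2,4,5}:6  {2,3,4,5}:4
  start at 0(c): 10
  start at 3(b): 10
sum over floor = 20

20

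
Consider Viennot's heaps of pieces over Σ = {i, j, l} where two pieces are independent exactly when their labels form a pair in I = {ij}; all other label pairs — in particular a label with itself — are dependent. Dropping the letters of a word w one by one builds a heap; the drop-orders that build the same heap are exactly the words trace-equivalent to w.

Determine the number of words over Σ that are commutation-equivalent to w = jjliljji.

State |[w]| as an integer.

drop 0:j onto floor
drop 1:j onto {0:j}
drop 2:l onto {1:j}
drop 3:i onto {2:l}
drop 4:l onto {3:i}
drop 5:j onto {4:l}
drop 6:j onto {5:j}
drop 7:i onto {4:l}
ground layer = {0:j}
drop-orders for the pieces not yet dropped (sum over which currently-grounded one goes next):
  1 to go: {6} 1  {7} 1
  2 to go: {5,6} 1  {6,7} 2
  3 to go: {5,6,7} 3
  4 to go: {4,5,6,7} 3
  5 to go: {3,4,5,6,7} 3
  6 to go: {2,3,4,5,6,7} 3
  if 0:j drops first: 3 orders

3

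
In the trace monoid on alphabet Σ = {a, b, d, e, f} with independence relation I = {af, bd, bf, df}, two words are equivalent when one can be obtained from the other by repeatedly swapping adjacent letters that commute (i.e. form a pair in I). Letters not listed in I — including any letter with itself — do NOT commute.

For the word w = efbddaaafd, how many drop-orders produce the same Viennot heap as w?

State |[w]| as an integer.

108

#0=e has no predecessor
#1=f depends on [0:e]
#2=b depends on [0:e]
#3=d depends on [0:e]
#4=d depends on [3:d]
#5=a depends on [2:b, 4:d]
#6=a depends on [5:a]
#7=a depends on [6:a]
#8=f depends on [1:f]
#9=d depends on [7:a]
sources: [0:e]
N(rest) = Σ N(rest − s) over sources s of rest; N(one piece) = 1:
  size 1 → [8]=1  [9]=1
  size 2 → [1,8]=1  [7,9]=1  [8,9]=2
  size 3 → [1,8,9]=3  [6,7,9]=1  [7,8,9]=3
  size 4 → [1,7,8,9]=6  [5,6,7,9]=1  [6,7,8,9]=4
  size 5 → [1,6,7,8,9]=10  [2,5,6,7,9]=1  [4,5,6,7,9]=1  [5,6,7,8,9]=5
  size 6 → [1,5,6,7,8,9]=15  [2,4,5,6,7,9]=2  [2,5,6,7,8,9]=6  [3,4,5,6,7,9]=1  [4,5,6,7,8,9]=6
  size 7 → [1,2,5,6,7,8,9]=21  [1,4,5,6,7,8,9]=21  [2,3,4,5,6,7,9]=3  [2,4,5,6,7,8,9]=14  [3,4,5,6,7,8,9]=7
  size 8 → [1,2,4,5,6,7,8,9]=56  [1,3,4,5,6,7,8,9]=28  [2,3,4,5,6,7,8,9]=24
  first=0(e) contributes 108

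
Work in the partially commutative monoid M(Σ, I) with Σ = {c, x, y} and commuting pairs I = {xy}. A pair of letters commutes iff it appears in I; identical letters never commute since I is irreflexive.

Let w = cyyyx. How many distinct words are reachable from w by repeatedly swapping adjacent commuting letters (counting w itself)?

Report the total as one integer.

drop 0:c onto floor
drop 1:y onto {0:c}
drop 2:y onto {1:y}
drop 3:y onto {2:y}
drop 4:x onto {0:c}
ground layer = {0:c}
drop-orders for the pieces not yet dropped (sum over which currently-grounded one goes next):
  1 to go: {3} 1  {4} 1
  2 to go: {2,3} 1  {3,4} 2
  3 to go: {1,2,3} 1  {2,3,4} 3
  if 0:c drops first: 4 orders

4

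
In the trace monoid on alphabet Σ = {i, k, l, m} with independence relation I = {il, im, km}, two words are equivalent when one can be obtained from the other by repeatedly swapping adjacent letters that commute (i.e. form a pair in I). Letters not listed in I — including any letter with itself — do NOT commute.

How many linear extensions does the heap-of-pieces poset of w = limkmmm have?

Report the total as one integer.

piece 0:l — minimal
piece 1:i — minimal
piece 2:m rests on {0:l}
piece 3:k rests on {0:l, 1:i}
piece 4:m rests on {2:m}
piece 5:m rests on {4:m}
piece 6:m rests on {5:m}
minimal pieces: {0:l, 1:i}
ways to finish when only these pieces remain (= sum over removing one remaining piece with nothing left below it):
  1 left: {3}→1  {6}→1
  2 left: {1,3}→1  {3,6}→2  {5,6}→1
  3 left: {1,3,6}→3  {3,5,6}→3  {4,5,6}→1
  4 left: {1,3,5,6}→6  {2,4,5,6}→1  {3,4,5,6}→4
  5 left: {1,3,4,5,6}→10  {2,3,4,5,6}→5
  placing 0:l first → 15 extensions
  placing 1:i first → 5 extensions
total linear extensions = 20

20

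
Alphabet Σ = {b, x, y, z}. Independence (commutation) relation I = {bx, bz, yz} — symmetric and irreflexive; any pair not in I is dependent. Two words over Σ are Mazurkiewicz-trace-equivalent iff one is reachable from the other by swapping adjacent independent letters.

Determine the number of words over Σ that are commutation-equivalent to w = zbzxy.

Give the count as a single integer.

drop 0:z onto floor
drop 1:b onto floor
drop 2:z onto {0:z}
drop 3:x onto {2:z}
drop 4:y onto {1:b, 3:x}
ground layer = {0:z, 1:b}
drop-orders for the pieces not yet dropped (sum over which currently-grounded one goes next):
  1 to go: {4} 1
  2 to go: {1,4} 1  {3,4} 1
  3 to go: {1,3,4} 2  {2,3,4} 1
  if 0:z drops first: 3 orders
  if 1:b drops first: 1 orders
heap linearizations: 4

4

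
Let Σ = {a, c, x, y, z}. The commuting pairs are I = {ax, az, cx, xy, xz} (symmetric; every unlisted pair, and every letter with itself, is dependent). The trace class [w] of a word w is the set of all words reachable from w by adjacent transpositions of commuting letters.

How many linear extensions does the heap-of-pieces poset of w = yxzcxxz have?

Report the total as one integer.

piece 0:y — minimal
piece 1:x — minimal
piece 2:z rests on {0:y}
piece 3:c rests on {2:z}
piece 4:x rests on {1:x}
piece 5:x rests on {4:x}
piece 6:z rests on {3:c}
minimal pieces: {0:y, 1:x}
ways to finish when only these pieces remain (= sum over removing one remaining piece with nothing left below it):
  1 left: {5}→1  {6}→1
  2 left: {3,6}→1  {4,5}→1  {5,6}→2
  3 left: {1,4,5}→1  {2,3,6}→1  {3,5,6}→3  {4,5,6}→3
  4 left: {0,2,3,6}→1  {1,4,5,6}→4  {2,3,5,6}→4  {3,4,5,6}→6
  5 left: {0,2,3,5,6}→5  {1,3,4,5,6}→10  {2,3,4,5,6}→10
  placing 0:y first → 20 extensions
  placing 1:x first → 15 extensions
total linear extensions = 35

35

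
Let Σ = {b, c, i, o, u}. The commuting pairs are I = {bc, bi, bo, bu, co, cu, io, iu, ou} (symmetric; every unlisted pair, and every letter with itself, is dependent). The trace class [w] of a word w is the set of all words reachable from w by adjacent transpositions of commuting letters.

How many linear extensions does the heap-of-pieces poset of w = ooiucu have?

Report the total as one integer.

90

piece 0:o — minimal
piece 1:o rests on {0:o}
piece 2:i — minimal
piece 3:u — minimal
piece 4:c rests on {2:i}
piece 5:u rests on {3:u}
minimal pieces: {0:o, 2:i, 3:u}
ways to finish when only these pieces remain (= sum over removing one remaining piece with nothing left below it):
  1 left: {1}→1  {4}→1  {5}→1
  2 left: {0,1}→1  {1,4}→2  {1,5}→2  {2,4}→1  {3,5}→1  {4,5}→2
  3 left: {0,1,4}→3  {0,1,5}→3  {1,2,4}→3  {1,3,5}→3  {1,4,5}→6  {2,4,5}→3  {3,4,5}→3
  4 left: {0,1,2,4}→6  {0,1,3,5}→6  {0,1,4,5}→12  {1,2,4,5}→12  {1,3,4,5}→12  {2,3,4,5}→6
  placing 0:o first → 30 extensions
  placing 2:i first → 30 extensions
  placing 3:u first → 30 extensions
total linear extensions = 90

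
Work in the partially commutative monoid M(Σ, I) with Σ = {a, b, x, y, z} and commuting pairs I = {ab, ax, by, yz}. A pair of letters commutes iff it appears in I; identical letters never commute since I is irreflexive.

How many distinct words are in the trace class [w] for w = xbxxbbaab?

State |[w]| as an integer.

#0=x has no predecessor
#1=b depends on [0:x]
#2=x depends on [1:b]
#3=x depends on [2:x]
#4=b depends on [3:x]
#5=b depends on [4:b]
#6=a has no predecessor
#7=a depends on [6:a]
#8=b depends on [5:b]
sources: [0:x, 6:a]
N(rest) = Σ N(rest − s) over sources s of rest; N(one piece) = 1:
  size 1 → [7]=1  [8]=1
  size 2 → [5,8]=1  [6,7]=1  [7,8]=2
  size 3 → [4,5,8]=1  [5,7,8]=3  [6,7,8]=3
  size 4 → [3,4,5,8]=1  [4,5,7,8]=4  [5,6,7,8]=6
  size 5 → [2,3,4,5,8]=1  [3,4,5,7,8]=5  [4,5,6,7,8]=10
  size 6 → [1,2,3,4,5,8]=1  [2,3,4,5,7,8]=6  [3,4,5,6,7,8]=15
  size 7 → [0,1,2,3,4,5,8]=1  [1,2,3,4,5,7,8]=7  [2,3,4,5,6,7,8]=21
  first=0(x) contributes 28
  first=6(a) contributes 8
|[w]| = 36

36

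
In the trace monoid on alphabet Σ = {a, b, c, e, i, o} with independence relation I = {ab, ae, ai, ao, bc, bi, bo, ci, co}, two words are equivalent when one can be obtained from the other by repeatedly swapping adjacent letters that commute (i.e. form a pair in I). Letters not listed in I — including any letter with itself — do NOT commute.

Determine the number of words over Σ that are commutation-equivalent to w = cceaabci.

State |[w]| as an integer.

drop 0:c onto floor
drop 1:c onto {0:c}
drop 2:e onto {1:c}
drop 3:a onto {1:c}
drop 4:a onto {3:a}
drop 5:b onto {2:e}
drop 6:c onto {2:e, 4:a}
drop 7:i onto {2:e}
ground layer = {0:c}
drop-orders for the pieces not yet dropped (sum over which currently-grounded one goes next):
  1 to go: {5} 1  {6} 1  {7} 1
  2 to go: {4,6} 1  {5,6} 2  {5,7} 2  {6,7} 2
  3 to go: {3,4,6} 1  {4,5,6} 3  {4,6,7} 3  {5,6,7} 6
  4 to go: {2,5,6,7} 6  {3,4,5,6} 4  {3,4,6,7} 4  {4,5,6,7} 12
  5 to go: {2,4,5,6,7} 18  {3,4,5,6,7} 20
  6 to go: {2,3,4,5,6,7} 38
  if 0:c drops first: 38 orders

38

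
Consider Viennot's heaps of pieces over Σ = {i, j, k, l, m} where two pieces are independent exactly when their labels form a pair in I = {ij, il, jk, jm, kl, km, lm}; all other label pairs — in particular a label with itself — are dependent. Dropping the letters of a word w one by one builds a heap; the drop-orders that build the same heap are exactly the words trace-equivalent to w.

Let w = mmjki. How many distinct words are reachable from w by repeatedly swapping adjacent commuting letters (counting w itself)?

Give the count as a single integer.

0(m) covers ∅
1(m) covers 0:m
2(j) covers ∅
3(k) covers ∅
4(i) covers 1:m, 3:k
floor of heap: 0:m, 2:j, 3:k
completions by unplaced set U, small U first (add the entries for U minus each lowest piece of U):
  |U|=1: {2}:1  {4}:1
  |U|=2: {1,4}:1  {2,4}:2  {3,4}:1
  |U|=3: {0,1,4}:1  {1,2,4}:3  {1,3,4}:2  {2,3,4}:3
  start at 0(m): 8
  start at 2(j): 3
  start at 3(k): 4
sum over floor = 15

15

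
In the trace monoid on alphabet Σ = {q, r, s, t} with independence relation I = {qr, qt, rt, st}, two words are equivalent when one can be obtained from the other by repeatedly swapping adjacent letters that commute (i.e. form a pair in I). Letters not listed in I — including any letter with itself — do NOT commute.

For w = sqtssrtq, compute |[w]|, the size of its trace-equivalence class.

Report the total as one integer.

0(s) covers ∅
1(q) covers 0:s
2(t) covers ∅
3(s) covers 1:q
4(s) covers 3:s
5(r) covers 4:s
6(t) covers 2:t
7(q) covers 4:s
floor of heap: 0:s, 2:t
completions by unplaced set U, small U first (add the entries for U minus each lowest piece of U):
  |U|=1: {5}:1  {6}:1  {7}:1
  |U|=2: {2,6}:1  {5,6}:2  {5,7}:2  {6,7}:2
  |U|=3: {2,5,6}:3  {2,6,7}:3  {4,5,7}:2  {5,6,7}:6
  |U|=4: {2,5,6,7}:12  {3,4,5,7}:2  {4,5,6,7}:8
  |U|=5: {1,3,4,5,7}:2  {2,4,5,6,7}:20  {3,4,5,6,7}:10
  |U|=6: {0,1,3,4,5,7}:2  {1,3,4,5,6,7}:12  {2,3,4,5,6,7}:30
  start at 0(s): 42
  start at 2(t): 14
sum over floor = 56

56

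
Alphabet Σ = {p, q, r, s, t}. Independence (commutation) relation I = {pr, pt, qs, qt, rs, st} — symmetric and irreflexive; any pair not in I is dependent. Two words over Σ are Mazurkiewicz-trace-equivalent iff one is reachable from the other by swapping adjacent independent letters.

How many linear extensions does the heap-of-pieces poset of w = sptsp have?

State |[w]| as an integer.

0(s) covers ∅
1(p) covers 0:s
2(t) covers ∅
3(s) covers 1:p
4(p) covers 3:s
floor of heap: 0:s, 2:t
completions by unplaced set U, small U first (add the entries for U minus each lowest piece of U):
  |U|=1: {2}:1  {4}:1
  |U|=2: {2,4}:2  {3,4}:1
  |U|=3: {1,3,4}:1  {2,3,4}:3
  start at 0(s): 4
  start at 2(t): 1
sum over floor = 5

5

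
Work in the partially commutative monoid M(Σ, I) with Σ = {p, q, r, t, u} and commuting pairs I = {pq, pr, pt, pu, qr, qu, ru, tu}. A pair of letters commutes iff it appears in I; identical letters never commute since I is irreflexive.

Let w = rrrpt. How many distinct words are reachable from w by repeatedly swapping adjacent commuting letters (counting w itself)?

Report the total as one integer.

0(r) covers ∅
1(r) covers 0:r
2(r) covers 1:r
3(p) covers ∅
4(t) covers 2:r
floor of heap: 0:r, 3:p
completions by unplaced set U, small U first (add the entries for U minus each lowest piece of U):
  |U|=1: {3}:1  {4}:1
  |U|=2: {2,4}:1  {3,4}:2
  |U|=3: {1,2,4}:1  {2,3,4}:3
  start at 0(r): 4
  start at 3(p): 1
sum over floor = 5

5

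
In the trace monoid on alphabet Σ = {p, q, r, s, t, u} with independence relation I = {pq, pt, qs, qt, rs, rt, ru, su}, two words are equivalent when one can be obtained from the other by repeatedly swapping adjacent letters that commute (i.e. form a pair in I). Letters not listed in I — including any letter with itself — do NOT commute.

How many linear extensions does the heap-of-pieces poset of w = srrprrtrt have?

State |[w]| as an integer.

64

0(s) covers ∅
1(r) covers ∅
2(r) covers 1:r
3(p) covers 0:s, 2:r
4(r) covers 3:p
5(r) covers 4:r
6(t) covers 0:s
7(r) covers 5:r
8(t) covers 6:t
floor of heap: 0:s, 1:r
completions by unplaced set U, small U first (add the entries for U minus each lowest piece of U):
  |U|=1: {7}:1  {8}:1
  |U|=2: {5,7}:1  {6,8}:1  {7,8}:2
  |U|=3: {4,5,7}:1  {5,7,8}:3  {6,7,8}:3
  |U|=4: {3,4,5,7}:1  {4,5,7,8}:4  {5,6,7,8}:6
  |U|=5: {2,3,4,5,7}:1  {3,4,5,7,8}:5  {4,5,6,7,8}:10
  |U|=6: {1,2,3,4,5,7}:1  {2,3,4,5,7,8}:6  {3,4,5,6,7,8}:15
  |U|=7: {0,3,4,5,6,7,8}:15  {1,2,3,4,5,7,8}:7  {2,3,4,5,6,7,8}:21
  start at 0(s): 28
  start at 1(r): 36
sum over floor = 64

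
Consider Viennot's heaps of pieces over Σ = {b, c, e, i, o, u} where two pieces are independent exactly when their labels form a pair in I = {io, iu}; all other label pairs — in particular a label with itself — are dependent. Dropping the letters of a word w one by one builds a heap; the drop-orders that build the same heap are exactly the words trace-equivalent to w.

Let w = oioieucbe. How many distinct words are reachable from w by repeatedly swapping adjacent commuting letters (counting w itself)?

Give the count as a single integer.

6

0(o) covers ∅
1(i) covers ∅
2(o) covers 0:o
3(i) covers 1:i
4(e) covers 2:o, 3:i
5(u) covers 4:e
6(c) covers 5:u
7(b) covers 6:c
8(e) covers 7:b
floor of heap: 0:o, 1:i
completions by unplaced set U, small U first (add the entries for U minus each lowest piece of U):
  |U|=1: {8}:1
  |U|=2: {7,8}:1
  |U|=3: {6,7,8}:1
  |U|=4: {5,6,7,8}:1
  |U|=5: {4,5,6,7,8}:1
  |U|=6: {2,4,5,6,7,8}:1  {3,4,5,6,7,8}:1
  |U|=7: {0,2,4,5,6,7,8}:1  {1,3,4,5,6,7,8}:1  {2,3,4,5,6,7,8}:2
  start at 0(o): 3
  start at 1(i): 3
sum over floor = 6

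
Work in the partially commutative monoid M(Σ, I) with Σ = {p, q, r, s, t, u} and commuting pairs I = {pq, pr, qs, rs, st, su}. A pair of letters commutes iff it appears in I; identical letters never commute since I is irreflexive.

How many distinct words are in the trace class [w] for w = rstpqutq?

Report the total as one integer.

7

#0=r has no predecessor
#1=s has no predecessor
#2=t depends on [0:r]
#3=p depends on [1:s, 2:t]
#4=q depends on [2:t]
#5=u depends on [3:p, 4:q]
#6=t depends on [5:u]
#7=q depends on [6:t]
sources: [0:r, 1:s]
N(rest) = Σ N(rest − s) over sources s of rest; N(one piece) = 1:
  size 1 → [7]=1
  size 2 → [6,7]=1
  size 3 → [5,6,7]=1
  size 4 → [3,5,6,7]=1  [4,5,6,7]=1
  size 5 → [1,3,5,6,7]=1  [3,4,5,6,7]=2
  size 6 → [1,3,4,5,6,7]=3  [2,3,4,5,6,7]=2
  first=0(r) contributes 5
  first=1(s) contributes 2
|[w]| = 7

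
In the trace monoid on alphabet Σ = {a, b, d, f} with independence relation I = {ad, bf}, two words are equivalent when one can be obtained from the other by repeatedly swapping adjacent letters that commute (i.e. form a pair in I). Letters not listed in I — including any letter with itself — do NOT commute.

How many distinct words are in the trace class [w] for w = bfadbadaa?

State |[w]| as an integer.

drop 0:b onto floor
drop 1:f onto floor
drop 2:a onto {0:b, 1:f}
drop 3:d onto {0:b, 1:f}
drop 4:b onto {2:a, 3:d}
drop 5:a onto {4:b}
drop 6:d onto {4:b}
drop 7:a onto {5:a}
drop 8:a onto {7:a}
ground layer = {0:b, 1:f}
drop-orders for the pieces not yet dropped (sum over which currently-grounded one goes next):
  1 to go: {6} 1  {8} 1
  2 to go: {6,8} 2  {7,8} 1
  3 to go: {5,7,8} 1  {6,7,8} 3
  4 to go: {5,6,7,8} 4
  5 to go: {4,5,6,7,8} 4
  6 to go: {2,4,5,6,7,8} 4  {3,4,5,6,7,8} 4
  7 to go: {2,3,4,5,6,7,8} 8
  if 0:b drops first: 8 orders
  if 1:f drops first: 8 orders
heap linearizations: 16

16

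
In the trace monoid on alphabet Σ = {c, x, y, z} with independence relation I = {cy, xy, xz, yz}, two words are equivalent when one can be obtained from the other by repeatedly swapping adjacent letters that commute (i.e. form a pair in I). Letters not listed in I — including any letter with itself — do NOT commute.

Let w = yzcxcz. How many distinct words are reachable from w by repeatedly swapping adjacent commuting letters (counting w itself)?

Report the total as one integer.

6

drop 0:y onto floor
drop 1:z onto floor
drop 2:c onto {1:z}
drop 3:x onto {2:c}
drop 4:c onto {3:x}
drop 5:z onto {4:c}
ground layer = {0:y, 1:z}
drop-orders for the pieces not yet dropped (sum over which currently-grounded one goes next):
  1 to go: {0} 1  {5} 1
  2 to go: {0,5} 2  {4,5} 1
  3 to go: {0,4,5} 3  {3,4,5} 1
  4 to go: {0,3,4,5} 4  {2,3,4,5} 1
  if 0:y drops first: 1 orders
  if 1:z drops first: 5 orders
heap linearizations: 6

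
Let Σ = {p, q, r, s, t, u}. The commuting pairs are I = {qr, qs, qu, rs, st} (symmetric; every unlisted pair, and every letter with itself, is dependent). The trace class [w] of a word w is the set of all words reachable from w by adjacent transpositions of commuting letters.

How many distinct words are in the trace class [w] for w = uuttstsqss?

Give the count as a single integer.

70

drop 0:u onto floor
drop 1:u onto {0:u}
drop 2:t onto {1:u}
drop 3:t onto {2:t}
drop 4:s onto {1:u}
drop 5:t onto {3:t}
drop 6:s onto {4:s}
drop 7:q onto {5:t}
drop 8:s onto {6:s}
drop 9:s onto {8:s}
ground layer = {0:u}
drop-orders for the pieces not yet dropped (sum over which currently-grounded one goes next):
  1 to go: {7} 1  {9} 1
  2 to go: {5,7} 1  {7,9} 2  {8,9} 1
  3 to go: {3,5,7} 1  {5,7,9} 3  {6,8,9} 1  {7,8,9} 3
  4 to go: {2,3,5,7} 1  {3,5,7,9} 4  {4,6,8,9} 1  {5,7,8,9} 6  {6,7,8,9} 4
  5 to go: {2,3,5,7,9} 5  {3,5,7,8,9} 10  {4,6,7,8,9} 5  {5,6,7,8,9} 10
  6 to go: {2,3,5,7,8,9} 15  {3,5,6,7,8,9} 20  {4,5,6,7,8,9} 15
  7 to go: {2,3,5,6,7,8,9} 35  {3,4,5,6,7,8,9} 35
  8 to go: {2,3,4,5,6,7,8,9} 70
  if 0:u drops first: 70 orders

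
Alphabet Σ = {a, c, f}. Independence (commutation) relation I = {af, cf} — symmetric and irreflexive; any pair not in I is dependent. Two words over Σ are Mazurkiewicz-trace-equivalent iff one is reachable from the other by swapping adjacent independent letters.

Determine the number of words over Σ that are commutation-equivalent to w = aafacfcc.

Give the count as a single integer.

28

#0=a has no predecessor
#1=a depends on [0:a]
#2=f has no predecessor
#3=a depends on [1:a]
#4=c depends on [3:a]
#5=f depends on [2:f]
#6=c depends on [4:c]
#7=c depends on [6:c]
sources: [0:a, 2:f]
N(rest) = Σ N(rest − s) over sources s of rest; N(one piece) = 1:
  size 1 → [5]=1  [7]=1
  size 2 → [2,5]=1  [5,7]=2  [6,7]=1
  size 3 → [2,5,7]=3  [4,6,7]=1  [5,6,7]=3
  size 4 → [2,5,6,7]=6  [3,4,6,7]=1  [4,5,6,7]=4
  size 5 → [1,3,4,6,7]=1  [2,4,5,6,7]=10  [3,4,5,6,7]=5
  size 6 → [0,1,3,4,6,7]=1  [1,3,4,5,6,7]=6  [2,3,4,5,6,7]=15
  first=0(a) contributes 21
  first=2(f) contributes 7
|[w]| = 28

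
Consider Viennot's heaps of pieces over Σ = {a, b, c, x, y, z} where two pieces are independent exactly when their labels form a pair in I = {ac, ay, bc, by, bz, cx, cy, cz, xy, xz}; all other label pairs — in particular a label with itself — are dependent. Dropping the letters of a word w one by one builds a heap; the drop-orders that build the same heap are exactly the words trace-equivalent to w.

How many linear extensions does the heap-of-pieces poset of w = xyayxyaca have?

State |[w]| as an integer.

504

piece 0:x — minimal
piece 1:y — minimal
piece 2:a rests on {0:x}
piece 3:y rests on {1:y}
piece 4:x rests on {2:a}
piece 5:y rests on {3:y}
piece 6:a rests on {4:x}
piece 7:c — minimal
piece 8:a rests on {6:a}
minimal pieces: {0:x, 1:y, 7:c}
ways to finish when only these pieces remain (= sum over removing one remaining piece with nothing left below it):
  1 left: {5}→1  {7}→1  {8}→1
  2 left: {3,5}→1  {5,7}→2  {5,8}→2  {6,8}→1  {7,8}→2
  3 left: {1,3,5}→1  {3,5,7}→3  {3,5,8}→3  {4,6,8}→1  {5,6,8}→3  {5,7,8}→6  {6,7,8}→3
  4 left: {1,3,5,7}→4  {1,3,5,8}→4  {2,4,6,8}→1  {3,5,6,8}→6  {3,5,7,8}→12  {4,5,6,8}→4  {4,6,7,8}→4  {5,6,7,8}→12
  5 left: {0,2,4,6,8}→1  {1,3,5,6,8}→10  {1,3,5,7,8}→20  {2,4,5,6,8}→5  {2,4,6,7,8}→5  {3,4,5,6,8}→10  {3,5,6,7,8}→30  {4,5,6,7,8}→20
  6 left: {0,2,4,5,6,8}→6  {0,2,4,6,7,8}→6  {1,3,4,5,6,8}→20  {1,3,5,6,7,8}→60  {2,3,4,5,6,8}→15  {2,4,5,6,7,8}→30  {3,4,5,6,7,8}→60
  7 left: {0,2,3,4,5,6,8}→21  {0,2,4,5,6,7,8}→42  {1,2,3,4,5,6,8}→35  {1,3,4,5,6,7,8}→140  {2,3,4,5,6,7,8}→105
  placing 0:x first → 280 extensions
  placing 1:y first → 168 extensions
  placing 7:c first → 56 extensions
total linear extensions = 504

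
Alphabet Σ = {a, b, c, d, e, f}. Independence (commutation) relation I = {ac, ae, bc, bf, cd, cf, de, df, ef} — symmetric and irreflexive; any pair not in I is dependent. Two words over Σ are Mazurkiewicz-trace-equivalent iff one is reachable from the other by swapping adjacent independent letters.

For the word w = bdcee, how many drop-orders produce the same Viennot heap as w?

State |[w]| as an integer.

7

#0=b has no predecessor
#1=d depends on [0:b]
#2=c has no predecessor
#3=e depends on [0:b, 2:c]
#4=e depends on [3:e]
sources: [0:b, 2:c]
N(rest) = Σ N(rest − s) over sources s of rest; N(one piece) = 1:
  size 1 → [1]=1  [4]=1
  size 2 → [1,4]=2  [3,4]=1
  size 3 → [1,3,4]=3  [2,3,4]=1
  first=0(b) contributes 4
  first=2(c) contributes 3
|[w]| = 7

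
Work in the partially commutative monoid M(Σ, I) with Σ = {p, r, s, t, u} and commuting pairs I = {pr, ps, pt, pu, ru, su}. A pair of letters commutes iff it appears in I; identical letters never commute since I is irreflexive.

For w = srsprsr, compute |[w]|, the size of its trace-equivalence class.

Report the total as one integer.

7

piece 0:s — minimal
piece 1:r rests on {0:s}
piece 2:s rests on {1:r}
piece 3:p — minimal
piece 4:r rests on {2:s}
piece 5:s rests on {4:r}
piece 6:r rests on {5:s}
minimal pieces: {0:s, 3:p}
ways to finish when only these pieces remain (= sum over removing one remaining piece with nothing left below it):
  1 left: {3}→1  {6}→1
  2 left: {3,6}→2  {5,6}→1
  3 left: {3,5,6}→3  {4,5,6}→1
  4 left: {2,4,5,6}→1  {3,4,5,6}→4
  5 left: {1,2,4,5,6}→1  {2,3,4,5,6}→5
  placing 0:s first → 6 extensions
  placing 3:p first → 1 extensions
total linear extensions = 7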